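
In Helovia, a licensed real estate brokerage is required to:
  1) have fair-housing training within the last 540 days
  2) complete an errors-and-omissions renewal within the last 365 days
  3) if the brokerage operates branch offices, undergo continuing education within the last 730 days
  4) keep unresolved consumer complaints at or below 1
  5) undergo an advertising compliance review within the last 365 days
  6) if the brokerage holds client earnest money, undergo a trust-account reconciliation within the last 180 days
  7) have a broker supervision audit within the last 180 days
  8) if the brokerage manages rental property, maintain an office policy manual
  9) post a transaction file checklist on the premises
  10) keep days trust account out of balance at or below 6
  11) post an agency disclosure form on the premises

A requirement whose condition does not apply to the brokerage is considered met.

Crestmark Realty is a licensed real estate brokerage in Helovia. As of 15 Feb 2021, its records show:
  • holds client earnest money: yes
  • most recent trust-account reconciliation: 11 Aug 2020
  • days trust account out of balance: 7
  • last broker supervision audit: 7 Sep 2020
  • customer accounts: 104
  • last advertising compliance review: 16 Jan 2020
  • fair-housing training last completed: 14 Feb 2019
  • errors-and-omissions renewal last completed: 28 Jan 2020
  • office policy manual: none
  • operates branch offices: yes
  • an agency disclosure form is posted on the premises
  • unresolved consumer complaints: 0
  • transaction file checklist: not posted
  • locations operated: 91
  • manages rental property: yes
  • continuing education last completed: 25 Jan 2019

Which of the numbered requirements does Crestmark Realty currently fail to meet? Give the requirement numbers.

1. fair-housing training 732 days ago vs limit 540 → not met
2. errors-and-omissions renewal 384 days ago vs limit 365 → not met
3. condition 'operates branch offices' holds; continuing education 752 days ago vs limit 730 → not met
4. unresolved consumer complaints 0 ≤ 1 → met
5. advertising compliance review 396 days ago vs limit 365 → not met
6. condition 'holds client earnest money' holds; trust-account reconciliation 188 days ago vs limit 180 → not met
7. broker supervision audit 161 days ago vs limit 180 → met
8. condition 'manages rental property' holds; office policy manual absent → not met
9. transaction file checklist absent → not met
10. days trust account out of balance 7 > 6 → not met
11. agency disclosure form present → met
Not met: 1, 2, 3, 5, 6, 8, 9, 10

1, 2, 3, 5, 6, 8, 9, 10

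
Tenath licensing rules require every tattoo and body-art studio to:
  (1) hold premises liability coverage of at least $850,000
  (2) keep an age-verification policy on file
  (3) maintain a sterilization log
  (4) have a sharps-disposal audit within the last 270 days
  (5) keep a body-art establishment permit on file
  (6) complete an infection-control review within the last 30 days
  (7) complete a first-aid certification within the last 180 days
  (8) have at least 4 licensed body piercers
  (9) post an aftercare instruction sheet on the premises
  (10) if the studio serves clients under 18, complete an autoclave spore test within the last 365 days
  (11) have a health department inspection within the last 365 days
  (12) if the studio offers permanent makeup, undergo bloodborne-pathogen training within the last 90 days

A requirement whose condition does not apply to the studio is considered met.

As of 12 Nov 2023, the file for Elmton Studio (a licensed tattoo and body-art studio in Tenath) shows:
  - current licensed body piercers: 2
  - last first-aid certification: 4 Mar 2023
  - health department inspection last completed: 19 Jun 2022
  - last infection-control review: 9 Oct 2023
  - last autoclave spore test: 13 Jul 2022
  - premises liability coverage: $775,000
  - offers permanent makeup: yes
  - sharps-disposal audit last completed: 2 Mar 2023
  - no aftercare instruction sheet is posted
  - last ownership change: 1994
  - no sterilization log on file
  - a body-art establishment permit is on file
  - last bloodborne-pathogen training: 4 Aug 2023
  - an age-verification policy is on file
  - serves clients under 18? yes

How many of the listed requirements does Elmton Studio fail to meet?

9

1. premises liability coverage $775,000 < $850,000 → not met
2. age-verification policy present → met
3. sterilization log absent → not met
4. sharps-disposal audit 255 days ago vs limit 270 → met
5. body-art establishment permit present → met
6. infection-control review 34 days ago vs limit 30 → not met
7. first-aid certification 253 days ago vs limit 180 → not met
8. licensed body piercers 2 < 4 → not met
9. aftercare instruction sheet absent → not met
10. condition 'serves clients under 18' holds; autoclave spore test 487 days ago vs limit 365 → not met
11. health department inspection 511 days ago vs limit 365 → not met
12. condition 'offers permanent makeup' holds; bloodborne-pathogen training 100 days ago vs limit 90 → not met
Not met: 9 of 12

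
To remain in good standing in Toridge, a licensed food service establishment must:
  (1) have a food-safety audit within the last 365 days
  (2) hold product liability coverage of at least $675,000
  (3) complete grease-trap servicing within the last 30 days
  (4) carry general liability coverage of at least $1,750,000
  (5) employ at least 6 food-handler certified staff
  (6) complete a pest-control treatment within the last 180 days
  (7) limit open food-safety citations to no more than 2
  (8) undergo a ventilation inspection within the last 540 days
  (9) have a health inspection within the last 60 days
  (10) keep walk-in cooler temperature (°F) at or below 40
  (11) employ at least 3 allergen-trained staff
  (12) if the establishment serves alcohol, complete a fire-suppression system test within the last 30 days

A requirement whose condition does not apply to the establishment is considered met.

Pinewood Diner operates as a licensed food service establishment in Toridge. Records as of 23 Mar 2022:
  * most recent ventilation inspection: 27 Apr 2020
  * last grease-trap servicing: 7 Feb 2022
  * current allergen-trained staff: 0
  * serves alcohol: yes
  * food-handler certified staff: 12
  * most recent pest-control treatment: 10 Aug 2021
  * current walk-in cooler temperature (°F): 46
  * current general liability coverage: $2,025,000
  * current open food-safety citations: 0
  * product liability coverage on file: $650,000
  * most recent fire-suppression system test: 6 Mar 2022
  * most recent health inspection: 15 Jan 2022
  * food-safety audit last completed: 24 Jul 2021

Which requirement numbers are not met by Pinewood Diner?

2, 3, 6, 8, 9, 10, 11

1. food-safety audit 242 days ago vs limit 365 → met
2. product liability coverage $650,000 < $675,000 → not met
3. grease-trap servicing 44 days ago vs limit 30 → not met
4. general liability coverage $2,025,000 ≥ $1,750,000 → met
5. food-handler certified staff 12 ≥ 6 → met
6. pest-control treatment 225 days ago vs limit 180 → not met
7. open food-safety citations 0 ≤ 2 → met
8. ventilation inspection 695 days ago vs limit 540 → not met
9. health inspection 67 days ago vs limit 60 → not met
10. walk-in cooler temperature (°F) 46 > 40 → not met
11. allergen-trained staff 0 < 3 → not met
12. condition 'serves alcohol' holds; fire-suppression system test 17 days ago vs limit 30 → met
Not met: 2, 3, 6, 8, 9, 10, 11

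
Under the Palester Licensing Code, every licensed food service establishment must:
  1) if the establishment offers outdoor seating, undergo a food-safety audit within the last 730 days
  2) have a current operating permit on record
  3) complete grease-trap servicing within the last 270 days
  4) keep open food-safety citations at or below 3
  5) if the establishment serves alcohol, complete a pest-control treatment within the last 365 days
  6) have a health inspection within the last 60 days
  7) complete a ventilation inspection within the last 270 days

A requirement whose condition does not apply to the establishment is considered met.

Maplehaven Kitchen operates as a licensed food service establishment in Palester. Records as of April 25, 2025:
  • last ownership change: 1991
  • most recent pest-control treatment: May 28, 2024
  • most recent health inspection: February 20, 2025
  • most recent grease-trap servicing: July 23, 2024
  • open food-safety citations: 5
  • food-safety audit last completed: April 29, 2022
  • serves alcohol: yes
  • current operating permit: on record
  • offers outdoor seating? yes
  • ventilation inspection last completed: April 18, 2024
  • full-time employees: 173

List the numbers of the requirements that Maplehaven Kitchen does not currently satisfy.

1, 3, 4, 6, 7

1. condition 'offers outdoor seating' holds; food-safety audit 1092 days ago vs limit 730 → not met
2. current operating permit present → met
3. grease-trap servicing 276 days ago vs limit 270 → not met
4. open food-safety citations 5 > 3 → not met
5. condition 'serves alcohol' holds; pest-control treatment 332 days ago vs limit 365 → met
6. health inspection 64 days ago vs limit 60 → not met
7. ventilation inspection 372 days ago vs limit 270 → not met
Not met: 1, 3, 4, 6, 7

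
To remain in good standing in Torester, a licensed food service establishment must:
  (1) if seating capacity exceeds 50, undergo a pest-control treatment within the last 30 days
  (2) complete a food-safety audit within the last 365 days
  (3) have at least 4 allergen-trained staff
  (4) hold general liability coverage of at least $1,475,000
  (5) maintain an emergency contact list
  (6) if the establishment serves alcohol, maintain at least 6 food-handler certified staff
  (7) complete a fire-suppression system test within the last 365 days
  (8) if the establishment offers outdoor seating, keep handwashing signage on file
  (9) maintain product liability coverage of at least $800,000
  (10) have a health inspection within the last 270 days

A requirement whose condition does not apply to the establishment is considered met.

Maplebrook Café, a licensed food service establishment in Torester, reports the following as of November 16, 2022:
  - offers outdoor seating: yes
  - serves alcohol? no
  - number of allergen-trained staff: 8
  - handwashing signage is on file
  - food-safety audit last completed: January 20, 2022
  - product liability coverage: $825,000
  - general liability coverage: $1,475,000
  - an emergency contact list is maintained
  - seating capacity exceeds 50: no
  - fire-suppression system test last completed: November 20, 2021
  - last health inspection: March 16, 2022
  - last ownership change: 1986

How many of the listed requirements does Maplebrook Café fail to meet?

1. condition 'seating capacity exceeds 50' does not hold → requirement n/a → met
2. food-safety audit 300 days ago vs limit 365 → met
3. allergen-trained staff 8 ≥ 4 → met
4. general liability coverage $1,475,000 ≥ $1,475,000 → met
5. emergency contact list present → met
6. condition 'serves alcohol' does not hold → requirement n/a → met
7. fire-suppression system test 361 days ago vs limit 365 → met
8. condition 'offers outdoor seating' holds; handwashing signage present → met
9. product liability coverage $825,000 ≥ $800,000 → met
10. health inspection 245 days ago vs limit 270 → met
Not met: 0 of 10

0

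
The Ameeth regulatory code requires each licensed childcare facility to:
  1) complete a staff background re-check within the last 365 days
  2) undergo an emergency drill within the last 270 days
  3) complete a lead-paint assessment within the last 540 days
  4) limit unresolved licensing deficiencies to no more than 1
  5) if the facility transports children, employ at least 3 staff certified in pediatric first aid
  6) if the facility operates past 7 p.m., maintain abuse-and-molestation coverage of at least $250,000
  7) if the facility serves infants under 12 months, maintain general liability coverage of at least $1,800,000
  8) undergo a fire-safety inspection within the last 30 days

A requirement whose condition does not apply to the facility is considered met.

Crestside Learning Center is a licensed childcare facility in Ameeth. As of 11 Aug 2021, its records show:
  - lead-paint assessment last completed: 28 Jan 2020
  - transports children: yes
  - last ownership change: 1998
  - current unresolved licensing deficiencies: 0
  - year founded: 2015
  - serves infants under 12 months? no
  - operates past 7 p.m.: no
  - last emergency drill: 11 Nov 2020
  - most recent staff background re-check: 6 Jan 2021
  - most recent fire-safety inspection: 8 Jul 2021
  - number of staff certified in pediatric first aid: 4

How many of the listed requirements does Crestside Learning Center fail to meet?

3

1. staff background re-check 217 days ago vs limit 365 → met
2. emergency drill 273 days ago vs limit 270 → not met
3. lead-paint assessment 561 days ago vs limit 540 → not met
4. unresolved licensing deficiencies 0 ≤ 1 → met
5. condition 'transports children' holds; staff certified in pediatric first aid 4 ≥ 3 → met
6. condition 'operates past 7 p.m.' does not hold → requirement n/a → met
7. condition 'serves infants under 12 months' does not hold → requirement n/a → met
8. fire-safety inspection 34 days ago vs limit 30 → not met
Not met: 3 of 8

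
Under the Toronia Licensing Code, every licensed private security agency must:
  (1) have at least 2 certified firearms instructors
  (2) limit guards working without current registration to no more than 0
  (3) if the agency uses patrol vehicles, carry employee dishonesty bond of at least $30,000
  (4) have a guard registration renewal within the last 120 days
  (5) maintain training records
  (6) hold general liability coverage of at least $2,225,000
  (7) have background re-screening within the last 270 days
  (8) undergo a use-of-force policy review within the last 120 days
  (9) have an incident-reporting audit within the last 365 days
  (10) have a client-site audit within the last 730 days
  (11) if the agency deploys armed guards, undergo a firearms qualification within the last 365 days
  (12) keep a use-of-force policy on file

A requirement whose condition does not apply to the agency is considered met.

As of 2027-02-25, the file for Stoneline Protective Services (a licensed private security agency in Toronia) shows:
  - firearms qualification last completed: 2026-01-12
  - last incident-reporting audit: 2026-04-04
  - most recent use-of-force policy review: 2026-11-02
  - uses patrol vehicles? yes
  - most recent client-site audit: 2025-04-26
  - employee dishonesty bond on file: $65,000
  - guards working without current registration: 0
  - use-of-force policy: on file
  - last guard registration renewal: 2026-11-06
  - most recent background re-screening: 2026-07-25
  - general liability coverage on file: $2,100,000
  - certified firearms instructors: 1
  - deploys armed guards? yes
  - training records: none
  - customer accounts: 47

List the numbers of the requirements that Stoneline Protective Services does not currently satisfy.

1, 5, 6, 11

1. certified firearms instructors 1 < 2 → not met
2. guards working without current registration 0 ≤ 0 → met
3. condition 'uses patrol vehicles' holds; employee dishonesty bond $65,000 ≥ $30,000 → met
4. guard registration renewal 111 days ago vs limit 120 → met
5. training records absent → not met
6. general liability coverage $2,100,000 < $2,225,000 → not met
7. background re-screening 215 days ago vs limit 270 → met
8. use-of-force policy review 115 days ago vs limit 120 → met
9. incident-reporting audit 327 days ago vs limit 365 → met
10. client-site audit 670 days ago vs limit 730 → met
11. condition 'deploys armed guards' holds; firearms qualification 409 days ago vs limit 365 → not met
12. use-of-force policy present → met
Not met: 1, 5, 6, 11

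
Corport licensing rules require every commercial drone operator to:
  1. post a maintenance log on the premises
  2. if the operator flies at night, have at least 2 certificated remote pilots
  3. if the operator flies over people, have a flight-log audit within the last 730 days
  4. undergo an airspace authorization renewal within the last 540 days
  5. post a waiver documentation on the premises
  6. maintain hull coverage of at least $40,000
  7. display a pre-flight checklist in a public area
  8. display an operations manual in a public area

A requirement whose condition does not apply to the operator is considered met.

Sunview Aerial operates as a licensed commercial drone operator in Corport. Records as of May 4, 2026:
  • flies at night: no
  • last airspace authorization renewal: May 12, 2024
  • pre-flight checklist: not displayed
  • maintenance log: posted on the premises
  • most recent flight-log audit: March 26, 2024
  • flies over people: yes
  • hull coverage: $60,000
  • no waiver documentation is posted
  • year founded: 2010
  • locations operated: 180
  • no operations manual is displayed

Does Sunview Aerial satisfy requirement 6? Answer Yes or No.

Yes

6. hull coverage $60,000 ≥ $40,000 → met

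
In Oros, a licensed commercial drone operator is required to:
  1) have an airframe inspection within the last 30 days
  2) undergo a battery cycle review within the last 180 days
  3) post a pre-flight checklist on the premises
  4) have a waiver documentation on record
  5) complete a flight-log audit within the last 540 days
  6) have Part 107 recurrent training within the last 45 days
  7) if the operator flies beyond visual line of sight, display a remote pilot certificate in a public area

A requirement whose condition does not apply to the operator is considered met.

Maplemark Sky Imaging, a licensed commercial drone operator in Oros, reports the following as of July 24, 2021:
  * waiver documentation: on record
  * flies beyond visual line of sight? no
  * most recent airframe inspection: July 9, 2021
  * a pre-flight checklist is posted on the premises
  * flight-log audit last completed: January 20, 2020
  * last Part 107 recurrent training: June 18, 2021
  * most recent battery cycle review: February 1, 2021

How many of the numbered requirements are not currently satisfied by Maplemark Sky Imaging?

1

1. airframe inspection 15 days ago vs limit 30 → met
2. battery cycle review 173 days ago vs limit 180 → met
3. pre-flight checklist present → met
4. waiver documentation present → met
5. flight-log audit 551 days ago vs limit 540 → not met
6. Part 107 recurrent training 36 days ago vs limit 45 → met
7. condition 'flies beyond visual line of sight' does not hold → requirement n/a → met
Not met: 1 of 7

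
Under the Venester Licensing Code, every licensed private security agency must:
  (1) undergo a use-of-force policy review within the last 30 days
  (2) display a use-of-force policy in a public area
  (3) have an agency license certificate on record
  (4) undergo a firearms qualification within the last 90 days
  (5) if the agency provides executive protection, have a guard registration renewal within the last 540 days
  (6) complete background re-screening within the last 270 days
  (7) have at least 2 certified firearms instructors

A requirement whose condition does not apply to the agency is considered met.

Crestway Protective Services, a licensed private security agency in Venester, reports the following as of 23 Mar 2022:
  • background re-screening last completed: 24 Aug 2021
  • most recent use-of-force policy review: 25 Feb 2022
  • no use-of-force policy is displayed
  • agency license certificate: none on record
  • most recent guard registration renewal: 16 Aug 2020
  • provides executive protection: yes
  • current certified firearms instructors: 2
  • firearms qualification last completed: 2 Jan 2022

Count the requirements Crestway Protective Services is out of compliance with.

1. use-of-force policy review 26 days ago vs limit 30 → met
2. use-of-force policy absent → not met
3. agency license certificate absent → not met
4. firearms qualification 80 days ago vs limit 90 → met
5. condition 'provides executive protection' holds; guard registration renewal 584 days ago vs limit 540 → not met
6. background re-screening 211 days ago vs limit 270 → met
7. certified firearms instructors 2 ≥ 2 → met
Not met: 3 of 7

3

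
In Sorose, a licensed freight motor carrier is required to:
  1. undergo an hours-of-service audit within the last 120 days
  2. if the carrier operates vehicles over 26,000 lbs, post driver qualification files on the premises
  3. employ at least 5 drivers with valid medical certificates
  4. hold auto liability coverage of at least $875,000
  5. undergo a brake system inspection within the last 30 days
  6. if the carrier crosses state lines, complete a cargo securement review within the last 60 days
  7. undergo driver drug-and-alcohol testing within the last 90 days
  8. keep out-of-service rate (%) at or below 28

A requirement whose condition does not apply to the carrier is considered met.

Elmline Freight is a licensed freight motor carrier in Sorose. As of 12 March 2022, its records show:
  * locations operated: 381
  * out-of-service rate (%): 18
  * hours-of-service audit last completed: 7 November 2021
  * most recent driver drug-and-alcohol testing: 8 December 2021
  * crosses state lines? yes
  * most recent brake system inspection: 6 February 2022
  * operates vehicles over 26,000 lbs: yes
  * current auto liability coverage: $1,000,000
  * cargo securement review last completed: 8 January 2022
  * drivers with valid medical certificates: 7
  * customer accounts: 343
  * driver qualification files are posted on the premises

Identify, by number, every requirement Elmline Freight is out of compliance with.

1, 5, 6, 7

1. hours-of-service audit 125 days ago vs limit 120 → not met
2. condition 'operates vehicles over 26,000 lbs' holds; driver qualification files present → met
3. drivers with valid medical certificates 7 ≥ 5 → met
4. auto liability coverage $1,000,000 ≥ $875,000 → met
5. brake system inspection 34 days ago vs limit 30 → not met
6. condition 'crosses state lines' holds; cargo securement review 63 days ago vs limit 60 → not met
7. driver drug-and-alcohol testing 94 days ago vs limit 90 → not met
8. out-of-service rate (%) 18 ≤ 28 → met
Not met: 1, 5, 6, 7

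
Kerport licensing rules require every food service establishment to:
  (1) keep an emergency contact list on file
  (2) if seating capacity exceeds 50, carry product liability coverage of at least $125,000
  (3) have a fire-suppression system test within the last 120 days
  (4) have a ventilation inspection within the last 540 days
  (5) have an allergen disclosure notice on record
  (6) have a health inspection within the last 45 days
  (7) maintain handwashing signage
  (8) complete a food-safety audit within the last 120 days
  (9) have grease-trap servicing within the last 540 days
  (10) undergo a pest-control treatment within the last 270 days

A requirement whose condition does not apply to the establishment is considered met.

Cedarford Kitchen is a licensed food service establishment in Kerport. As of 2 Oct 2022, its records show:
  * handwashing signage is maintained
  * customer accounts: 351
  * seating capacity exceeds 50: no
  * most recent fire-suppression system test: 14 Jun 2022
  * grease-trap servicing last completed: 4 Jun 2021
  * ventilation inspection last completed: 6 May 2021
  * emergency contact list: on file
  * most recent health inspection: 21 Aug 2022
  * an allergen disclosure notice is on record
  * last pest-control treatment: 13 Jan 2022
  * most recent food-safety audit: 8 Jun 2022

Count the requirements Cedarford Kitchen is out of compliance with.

0

1. emergency contact list present → met
2. condition 'seating capacity exceeds 50' does not hold → requirement n/a → met
3. fire-suppression system test 110 days ago vs limit 120 → met
4. ventilation inspection 514 days ago vs limit 540 → met
5. allergen disclosure notice present → met
6. health inspection 42 days ago vs limit 45 → met
7. handwashing signage present → met
8. food-safety audit 116 days ago vs limit 120 → met
9. grease-trap servicing 485 days ago vs limit 540 → met
10. pest-control treatment 262 days ago vs limit 270 → met
Not met: 0 of 10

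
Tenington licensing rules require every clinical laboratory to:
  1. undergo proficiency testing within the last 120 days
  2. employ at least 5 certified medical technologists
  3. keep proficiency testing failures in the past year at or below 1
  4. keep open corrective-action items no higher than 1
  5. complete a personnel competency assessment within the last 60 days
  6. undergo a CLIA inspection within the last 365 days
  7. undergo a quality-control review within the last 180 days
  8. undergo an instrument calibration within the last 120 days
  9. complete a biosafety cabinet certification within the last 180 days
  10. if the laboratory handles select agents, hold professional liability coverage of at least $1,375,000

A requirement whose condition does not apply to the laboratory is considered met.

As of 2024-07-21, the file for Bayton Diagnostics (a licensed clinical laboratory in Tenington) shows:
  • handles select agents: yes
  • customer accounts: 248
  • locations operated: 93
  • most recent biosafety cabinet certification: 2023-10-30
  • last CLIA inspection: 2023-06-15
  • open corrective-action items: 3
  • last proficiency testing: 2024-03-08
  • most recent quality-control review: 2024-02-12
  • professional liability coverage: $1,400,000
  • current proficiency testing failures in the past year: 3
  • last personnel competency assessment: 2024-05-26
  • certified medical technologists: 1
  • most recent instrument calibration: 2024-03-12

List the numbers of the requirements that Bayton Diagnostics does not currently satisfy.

1, 2, 3, 4, 6, 8, 9

1. proficiency testing 135 days ago vs limit 120 → not met
2. certified medical technologists 1 < 5 → not met
3. proficiency testing failures in the past year 3 > 1 → not met
4. open corrective-action items 3 > 1 → not met
5. personnel competency assessment 56 days ago vs limit 60 → met
6. CLIA inspection 402 days ago vs limit 365 → not met
7. quality-control review 160 days ago vs limit 180 → met
8. instrument calibration 131 days ago vs limit 120 → not met
9. biosafety cabinet certification 265 days ago vs limit 180 → not met
10. condition 'handles select agents' holds; professional liability coverage $1,400,000 ≥ $1,375,000 → met
Not met: 1, 2, 3, 4, 6, 8, 9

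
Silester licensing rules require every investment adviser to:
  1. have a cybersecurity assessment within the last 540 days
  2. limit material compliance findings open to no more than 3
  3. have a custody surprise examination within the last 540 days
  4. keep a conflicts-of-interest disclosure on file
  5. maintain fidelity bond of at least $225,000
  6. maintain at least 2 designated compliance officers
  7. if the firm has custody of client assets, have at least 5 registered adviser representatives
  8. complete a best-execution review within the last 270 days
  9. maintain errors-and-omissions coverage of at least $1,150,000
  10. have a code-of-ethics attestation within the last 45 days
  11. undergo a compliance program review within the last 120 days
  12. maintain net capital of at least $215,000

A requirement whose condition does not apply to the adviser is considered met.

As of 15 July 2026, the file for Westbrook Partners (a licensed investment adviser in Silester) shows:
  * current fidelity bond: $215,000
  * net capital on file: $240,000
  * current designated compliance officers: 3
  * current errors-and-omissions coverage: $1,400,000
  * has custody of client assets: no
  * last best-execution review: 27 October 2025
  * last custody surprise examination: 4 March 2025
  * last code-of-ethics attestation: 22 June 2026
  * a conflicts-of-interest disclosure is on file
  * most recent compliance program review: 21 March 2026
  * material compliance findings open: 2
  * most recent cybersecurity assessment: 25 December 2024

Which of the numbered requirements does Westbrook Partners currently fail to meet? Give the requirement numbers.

1, 5

1. cybersecurity assessment 567 days ago vs limit 540 → not met
2. material compliance findings open 2 ≤ 3 → met
3. custody surprise examination 498 days ago vs limit 540 → met
4. conflicts-of-interest disclosure present → met
5. fidelity bond $215,000 < $225,000 → not met
6. designated compliance officers 3 ≥ 2 → met
7. condition 'has custody of client assets' does not hold → requirement n/a → met
8. best-execution review 261 days ago vs limit 270 → met
9. errors-and-omissions coverage $1,400,000 ≥ $1,150,000 → met
10. code-of-ethics attestation 23 days ago vs limit 45 → met
11. compliance program review 116 days ago vs limit 120 → met
12. net capital $240,000 ≥ $215,000 → met
Not met: 1, 5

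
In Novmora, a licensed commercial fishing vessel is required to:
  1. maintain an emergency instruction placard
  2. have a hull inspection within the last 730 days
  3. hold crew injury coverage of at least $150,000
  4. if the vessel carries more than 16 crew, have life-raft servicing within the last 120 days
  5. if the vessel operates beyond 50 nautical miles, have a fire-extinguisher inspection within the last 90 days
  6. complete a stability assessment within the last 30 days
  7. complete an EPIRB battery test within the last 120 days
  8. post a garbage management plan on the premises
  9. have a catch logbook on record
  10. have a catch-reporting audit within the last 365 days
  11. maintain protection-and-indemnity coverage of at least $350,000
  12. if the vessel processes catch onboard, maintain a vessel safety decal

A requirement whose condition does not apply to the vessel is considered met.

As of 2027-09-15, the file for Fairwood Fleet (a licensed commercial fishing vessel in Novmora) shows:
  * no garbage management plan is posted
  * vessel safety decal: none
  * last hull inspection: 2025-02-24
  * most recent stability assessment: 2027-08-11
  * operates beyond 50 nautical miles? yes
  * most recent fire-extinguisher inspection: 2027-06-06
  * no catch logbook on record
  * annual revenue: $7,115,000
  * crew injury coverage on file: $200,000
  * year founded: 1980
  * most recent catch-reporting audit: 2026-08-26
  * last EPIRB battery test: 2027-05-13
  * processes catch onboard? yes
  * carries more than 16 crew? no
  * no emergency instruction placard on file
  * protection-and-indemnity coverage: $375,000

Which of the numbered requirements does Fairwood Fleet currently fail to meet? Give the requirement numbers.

1. emergency instruction placard absent → not met
2. hull inspection 933 days ago vs limit 730 → not met
3. crew injury coverage $200,000 ≥ $150,000 → met
4. condition 'carries more than 16 crew' does not hold → requirement n/a → met
5. condition 'operates beyond 50 nautical miles' holds; fire-extinguisher inspection 101 days ago vs limit 90 → not met
6. stability assessment 35 days ago vs limit 30 → not met
7. EPIRB battery test 125 days ago vs limit 120 → not met
8. garbage management plan absent → not met
9. catch logbook absent → not met
10. catch-reporting audit 385 days ago vs limit 365 → not met
11. protection-and-indemnity coverage $375,000 ≥ $350,000 → met
12. condition 'processes catch onboard' holds; vessel safety decal absent → not met
Not met: 1, 2, 5, 6, 7, 8, 9, 10, 12

1, 2, 5, 6, 7, 8, 9, 10, 12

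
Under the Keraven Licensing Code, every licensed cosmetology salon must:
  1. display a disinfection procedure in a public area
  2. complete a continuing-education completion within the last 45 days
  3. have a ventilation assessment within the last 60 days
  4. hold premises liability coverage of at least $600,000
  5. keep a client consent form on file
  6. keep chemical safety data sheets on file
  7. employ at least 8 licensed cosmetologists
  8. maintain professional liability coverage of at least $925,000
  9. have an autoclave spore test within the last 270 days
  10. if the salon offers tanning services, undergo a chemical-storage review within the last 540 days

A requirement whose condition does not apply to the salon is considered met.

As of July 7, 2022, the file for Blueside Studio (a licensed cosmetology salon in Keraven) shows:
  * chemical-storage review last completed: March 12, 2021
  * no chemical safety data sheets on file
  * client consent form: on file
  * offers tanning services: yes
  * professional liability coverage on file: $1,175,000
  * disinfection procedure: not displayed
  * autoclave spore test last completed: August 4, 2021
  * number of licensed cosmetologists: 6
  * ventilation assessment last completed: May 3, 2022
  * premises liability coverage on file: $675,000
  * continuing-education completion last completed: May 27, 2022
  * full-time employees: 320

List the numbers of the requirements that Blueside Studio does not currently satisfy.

1, 3, 6, 7, 9

1. disinfection procedure absent → not met
2. continuing-education completion 41 days ago vs limit 45 → met
3. ventilation assessment 65 days ago vs limit 60 → not met
4. premises liability coverage $675,000 ≥ $600,000 → met
5. client consent form present → met
6. chemical safety data sheets absent → not met
7. licensed cosmetologists 6 < 8 → not met
8. professional liability coverage $1,175,000 ≥ $925,000 → met
9. autoclave spore test 337 days ago vs limit 270 → not met
10. condition 'offers tanning services' holds; chemical-storage review 482 days ago vs limit 540 → met
Not met: 1, 3, 6, 7, 9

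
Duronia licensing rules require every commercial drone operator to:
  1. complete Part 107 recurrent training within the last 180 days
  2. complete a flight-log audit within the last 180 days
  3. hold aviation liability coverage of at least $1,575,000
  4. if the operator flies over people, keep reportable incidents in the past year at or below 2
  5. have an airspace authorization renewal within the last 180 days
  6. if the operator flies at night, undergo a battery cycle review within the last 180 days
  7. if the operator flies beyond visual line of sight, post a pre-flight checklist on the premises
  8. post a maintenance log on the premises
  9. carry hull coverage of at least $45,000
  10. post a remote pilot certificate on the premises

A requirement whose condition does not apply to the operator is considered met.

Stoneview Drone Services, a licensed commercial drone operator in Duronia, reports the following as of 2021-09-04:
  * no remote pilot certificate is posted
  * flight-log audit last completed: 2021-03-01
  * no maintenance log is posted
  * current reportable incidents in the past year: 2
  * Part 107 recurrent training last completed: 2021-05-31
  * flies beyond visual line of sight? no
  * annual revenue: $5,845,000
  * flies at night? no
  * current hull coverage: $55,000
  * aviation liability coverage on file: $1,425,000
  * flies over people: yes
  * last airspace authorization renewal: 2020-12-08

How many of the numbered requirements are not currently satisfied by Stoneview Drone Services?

5

1. Part 107 recurrent training 96 days ago vs limit 180 → met
2. flight-log audit 187 days ago vs limit 180 → not met
3. aviation liability coverage $1,425,000 < $1,575,000 → not met
4. condition 'flies over people' holds; reportable incidents in the past year 2 ≤ 2 → met
5. airspace authorization renewal 270 days ago vs limit 180 → not met
6. condition 'flies at night' does not hold → requirement n/a → met
7. condition 'flies beyond visual line of sight' does not hold → requirement n/a → met
8. maintenance log absent → not met
9. hull coverage $55,000 ≥ $45,000 → met
10. remote pilot certificate absent → not met
Not met: 5 of 10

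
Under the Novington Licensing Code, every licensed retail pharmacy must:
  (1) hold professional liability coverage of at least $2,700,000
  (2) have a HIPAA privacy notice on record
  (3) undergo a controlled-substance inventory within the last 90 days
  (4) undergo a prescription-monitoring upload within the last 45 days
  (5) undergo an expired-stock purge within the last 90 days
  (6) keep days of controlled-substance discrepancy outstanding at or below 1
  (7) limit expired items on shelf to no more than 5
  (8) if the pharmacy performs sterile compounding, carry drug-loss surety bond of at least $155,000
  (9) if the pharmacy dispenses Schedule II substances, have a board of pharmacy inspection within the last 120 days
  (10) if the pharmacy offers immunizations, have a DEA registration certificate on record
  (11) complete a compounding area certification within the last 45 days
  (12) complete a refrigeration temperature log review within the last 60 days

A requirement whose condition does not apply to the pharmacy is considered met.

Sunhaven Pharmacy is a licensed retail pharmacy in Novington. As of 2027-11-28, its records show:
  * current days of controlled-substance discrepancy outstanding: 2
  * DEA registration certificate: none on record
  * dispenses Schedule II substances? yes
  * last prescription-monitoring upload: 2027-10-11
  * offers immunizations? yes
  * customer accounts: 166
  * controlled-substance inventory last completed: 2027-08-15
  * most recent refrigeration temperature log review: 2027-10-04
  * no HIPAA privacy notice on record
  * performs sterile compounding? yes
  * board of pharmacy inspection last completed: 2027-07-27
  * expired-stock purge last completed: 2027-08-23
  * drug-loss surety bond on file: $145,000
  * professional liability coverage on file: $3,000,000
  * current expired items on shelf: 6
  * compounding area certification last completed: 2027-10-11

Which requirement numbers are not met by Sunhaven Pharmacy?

2, 3, 4, 5, 6, 7, 8, 9, 10, 11

1. professional liability coverage $3,000,000 ≥ $2,700,000 → met
2. HIPAA privacy notice absent → not met
3. controlled-substance inventory 105 days ago vs limit 90 → not met
4. prescription-monitoring upload 48 days ago vs limit 45 → not met
5. expired-stock purge 97 days ago vs limit 90 → not met
6. days of controlled-substance discrepancy outstanding 2 > 1 → not met
7. expired items on shelf 6 > 5 → not met
8. condition 'performs sterile compounding' holds; drug-loss surety bond $145,000 < $155,000 → not met
9. condition 'dispenses Schedule II substances' holds; board of pharmacy inspection 124 days ago vs limit 120 → not met
10. condition 'offers immunizations' holds; DEA registration certificate absent → not met
11. compounding area certification 48 days ago vs limit 45 → not met
12. refrigeration temperature log review 55 days ago vs limit 60 → met
Not met: 2, 3, 4, 5, 6, 7, 8, 9, 10, 11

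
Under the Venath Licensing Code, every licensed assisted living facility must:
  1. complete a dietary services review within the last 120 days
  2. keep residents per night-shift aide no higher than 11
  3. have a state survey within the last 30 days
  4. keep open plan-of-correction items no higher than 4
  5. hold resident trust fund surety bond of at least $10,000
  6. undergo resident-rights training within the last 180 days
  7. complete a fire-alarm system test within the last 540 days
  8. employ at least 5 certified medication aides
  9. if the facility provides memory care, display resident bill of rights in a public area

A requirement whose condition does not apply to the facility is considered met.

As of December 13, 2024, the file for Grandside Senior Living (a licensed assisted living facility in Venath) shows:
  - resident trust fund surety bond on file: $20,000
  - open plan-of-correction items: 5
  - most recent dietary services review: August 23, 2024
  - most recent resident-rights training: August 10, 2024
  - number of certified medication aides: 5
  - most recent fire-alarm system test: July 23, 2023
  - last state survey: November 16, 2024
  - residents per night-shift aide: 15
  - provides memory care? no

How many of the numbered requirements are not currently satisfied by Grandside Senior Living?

2

1. dietary services review 112 days ago vs limit 120 → met
2. residents per night-shift aide 15 > 11 → not met
3. state survey 27 days ago vs limit 30 → met
4. open plan-of-correction items 5 > 4 → not met
5. resident trust fund surety bond $20,000 ≥ $10,000 → met
6. resident-rights training 125 days ago vs limit 180 → met
7. fire-alarm system test 509 days ago vs limit 540 → met
8. certified medication aides 5 ≥ 5 → met
9. condition 'provides memory care' does not hold → requirement n/a → met
Not met: 2 of 9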